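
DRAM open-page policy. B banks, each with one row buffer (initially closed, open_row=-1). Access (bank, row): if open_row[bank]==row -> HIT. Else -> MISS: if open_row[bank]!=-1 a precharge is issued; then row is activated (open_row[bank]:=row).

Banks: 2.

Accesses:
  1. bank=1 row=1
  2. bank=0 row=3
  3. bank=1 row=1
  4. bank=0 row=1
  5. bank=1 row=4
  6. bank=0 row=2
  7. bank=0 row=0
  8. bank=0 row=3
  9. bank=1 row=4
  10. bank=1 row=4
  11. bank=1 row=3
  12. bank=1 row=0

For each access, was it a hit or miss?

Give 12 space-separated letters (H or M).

Acc 1: bank1 row1 -> MISS (open row1); precharges=0
Acc 2: bank0 row3 -> MISS (open row3); precharges=0
Acc 3: bank1 row1 -> HIT
Acc 4: bank0 row1 -> MISS (open row1); precharges=1
Acc 5: bank1 row4 -> MISS (open row4); precharges=2
Acc 6: bank0 row2 -> MISS (open row2); precharges=3
Acc 7: bank0 row0 -> MISS (open row0); precharges=4
Acc 8: bank0 row3 -> MISS (open row3); precharges=5
Acc 9: bank1 row4 -> HIT
Acc 10: bank1 row4 -> HIT
Acc 11: bank1 row3 -> MISS (open row3); precharges=6
Acc 12: bank1 row0 -> MISS (open row0); precharges=7

Answer: M M H M M M M M H H M M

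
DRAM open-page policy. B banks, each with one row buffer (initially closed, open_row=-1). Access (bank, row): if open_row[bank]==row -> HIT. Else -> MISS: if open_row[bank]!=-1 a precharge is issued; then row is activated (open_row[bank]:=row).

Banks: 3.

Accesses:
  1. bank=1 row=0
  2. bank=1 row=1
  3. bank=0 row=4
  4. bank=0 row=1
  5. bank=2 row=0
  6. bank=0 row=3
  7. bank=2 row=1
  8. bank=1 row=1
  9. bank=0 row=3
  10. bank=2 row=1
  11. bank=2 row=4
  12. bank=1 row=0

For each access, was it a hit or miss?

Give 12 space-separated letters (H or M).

Acc 1: bank1 row0 -> MISS (open row0); precharges=0
Acc 2: bank1 row1 -> MISS (open row1); precharges=1
Acc 3: bank0 row4 -> MISS (open row4); precharges=1
Acc 4: bank0 row1 -> MISS (open row1); precharges=2
Acc 5: bank2 row0 -> MISS (open row0); precharges=2
Acc 6: bank0 row3 -> MISS (open row3); precharges=3
Acc 7: bank2 row1 -> MISS (open row1); precharges=4
Acc 8: bank1 row1 -> HIT
Acc 9: bank0 row3 -> HIT
Acc 10: bank2 row1 -> HIT
Acc 11: bank2 row4 -> MISS (open row4); precharges=5
Acc 12: bank1 row0 -> MISS (open row0); precharges=6

Answer: M M M M M M M H H H M M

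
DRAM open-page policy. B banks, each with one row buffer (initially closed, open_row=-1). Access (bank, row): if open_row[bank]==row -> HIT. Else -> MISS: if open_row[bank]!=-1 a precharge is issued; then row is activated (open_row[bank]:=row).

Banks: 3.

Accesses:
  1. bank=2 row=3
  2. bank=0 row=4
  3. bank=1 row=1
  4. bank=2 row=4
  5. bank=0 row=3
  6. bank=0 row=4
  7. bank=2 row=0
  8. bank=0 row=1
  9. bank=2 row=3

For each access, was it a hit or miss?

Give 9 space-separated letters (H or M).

Answer: M M M M M M M M M

Derivation:
Acc 1: bank2 row3 -> MISS (open row3); precharges=0
Acc 2: bank0 row4 -> MISS (open row4); precharges=0
Acc 3: bank1 row1 -> MISS (open row1); precharges=0
Acc 4: bank2 row4 -> MISS (open row4); precharges=1
Acc 5: bank0 row3 -> MISS (open row3); precharges=2
Acc 6: bank0 row4 -> MISS (open row4); precharges=3
Acc 7: bank2 row0 -> MISS (open row0); precharges=4
Acc 8: bank0 row1 -> MISS (open row1); precharges=5
Acc 9: bank2 row3 -> MISS (open row3); precharges=6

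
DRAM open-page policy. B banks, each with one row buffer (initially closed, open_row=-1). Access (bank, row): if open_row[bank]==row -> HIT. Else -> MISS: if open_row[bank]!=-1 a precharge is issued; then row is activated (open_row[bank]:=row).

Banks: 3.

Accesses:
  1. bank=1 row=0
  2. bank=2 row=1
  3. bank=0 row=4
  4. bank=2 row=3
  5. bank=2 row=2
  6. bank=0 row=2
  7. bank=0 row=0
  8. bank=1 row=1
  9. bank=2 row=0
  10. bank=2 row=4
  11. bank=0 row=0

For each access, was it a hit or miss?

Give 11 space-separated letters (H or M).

Acc 1: bank1 row0 -> MISS (open row0); precharges=0
Acc 2: bank2 row1 -> MISS (open row1); precharges=0
Acc 3: bank0 row4 -> MISS (open row4); precharges=0
Acc 4: bank2 row3 -> MISS (open row3); precharges=1
Acc 5: bank2 row2 -> MISS (open row2); precharges=2
Acc 6: bank0 row2 -> MISS (open row2); precharges=3
Acc 7: bank0 row0 -> MISS (open row0); precharges=4
Acc 8: bank1 row1 -> MISS (open row1); precharges=5
Acc 9: bank2 row0 -> MISS (open row0); precharges=6
Acc 10: bank2 row4 -> MISS (open row4); precharges=7
Acc 11: bank0 row0 -> HIT

Answer: M M M M M M M M M M H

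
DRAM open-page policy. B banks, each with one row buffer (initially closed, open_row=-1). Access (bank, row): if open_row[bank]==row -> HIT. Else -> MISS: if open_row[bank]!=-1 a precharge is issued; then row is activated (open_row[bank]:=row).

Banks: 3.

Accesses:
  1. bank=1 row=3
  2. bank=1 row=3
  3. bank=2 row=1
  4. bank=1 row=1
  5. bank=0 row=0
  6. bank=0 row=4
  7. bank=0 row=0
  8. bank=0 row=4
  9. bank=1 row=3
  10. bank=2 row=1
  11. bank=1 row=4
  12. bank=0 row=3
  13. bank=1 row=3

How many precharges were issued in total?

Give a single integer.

Answer: 8

Derivation:
Acc 1: bank1 row3 -> MISS (open row3); precharges=0
Acc 2: bank1 row3 -> HIT
Acc 3: bank2 row1 -> MISS (open row1); precharges=0
Acc 4: bank1 row1 -> MISS (open row1); precharges=1
Acc 5: bank0 row0 -> MISS (open row0); precharges=1
Acc 6: bank0 row4 -> MISS (open row4); precharges=2
Acc 7: bank0 row0 -> MISS (open row0); precharges=3
Acc 8: bank0 row4 -> MISS (open row4); precharges=4
Acc 9: bank1 row3 -> MISS (open row3); precharges=5
Acc 10: bank2 row1 -> HIT
Acc 11: bank1 row4 -> MISS (open row4); precharges=6
Acc 12: bank0 row3 -> MISS (open row3); precharges=7
Acc 13: bank1 row3 -> MISS (open row3); precharges=8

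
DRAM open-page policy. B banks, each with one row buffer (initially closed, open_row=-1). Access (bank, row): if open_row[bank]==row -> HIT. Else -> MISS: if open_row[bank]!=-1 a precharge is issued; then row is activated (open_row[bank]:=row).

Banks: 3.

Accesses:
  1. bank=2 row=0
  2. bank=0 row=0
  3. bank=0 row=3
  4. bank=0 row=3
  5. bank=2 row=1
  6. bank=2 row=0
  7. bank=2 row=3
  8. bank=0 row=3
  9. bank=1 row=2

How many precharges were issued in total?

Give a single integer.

Acc 1: bank2 row0 -> MISS (open row0); precharges=0
Acc 2: bank0 row0 -> MISS (open row0); precharges=0
Acc 3: bank0 row3 -> MISS (open row3); precharges=1
Acc 4: bank0 row3 -> HIT
Acc 5: bank2 row1 -> MISS (open row1); precharges=2
Acc 6: bank2 row0 -> MISS (open row0); precharges=3
Acc 7: bank2 row3 -> MISS (open row3); precharges=4
Acc 8: bank0 row3 -> HIT
Acc 9: bank1 row2 -> MISS (open row2); precharges=4

Answer: 4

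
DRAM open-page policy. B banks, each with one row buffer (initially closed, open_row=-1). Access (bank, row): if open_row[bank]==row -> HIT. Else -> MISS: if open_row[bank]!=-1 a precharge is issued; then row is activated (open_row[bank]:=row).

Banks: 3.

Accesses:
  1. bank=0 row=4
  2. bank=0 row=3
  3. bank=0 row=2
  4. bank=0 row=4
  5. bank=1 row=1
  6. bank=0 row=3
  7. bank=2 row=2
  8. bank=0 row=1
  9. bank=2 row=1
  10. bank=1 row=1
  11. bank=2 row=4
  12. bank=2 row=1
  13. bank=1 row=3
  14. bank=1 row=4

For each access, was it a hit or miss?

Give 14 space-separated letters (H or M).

Answer: M M M M M M M M M H M M M M

Derivation:
Acc 1: bank0 row4 -> MISS (open row4); precharges=0
Acc 2: bank0 row3 -> MISS (open row3); precharges=1
Acc 3: bank0 row2 -> MISS (open row2); precharges=2
Acc 4: bank0 row4 -> MISS (open row4); precharges=3
Acc 5: bank1 row1 -> MISS (open row1); precharges=3
Acc 6: bank0 row3 -> MISS (open row3); precharges=4
Acc 7: bank2 row2 -> MISS (open row2); precharges=4
Acc 8: bank0 row1 -> MISS (open row1); precharges=5
Acc 9: bank2 row1 -> MISS (open row1); precharges=6
Acc 10: bank1 row1 -> HIT
Acc 11: bank2 row4 -> MISS (open row4); precharges=7
Acc 12: bank2 row1 -> MISS (open row1); precharges=8
Acc 13: bank1 row3 -> MISS (open row3); precharges=9
Acc 14: bank1 row4 -> MISS (open row4); precharges=10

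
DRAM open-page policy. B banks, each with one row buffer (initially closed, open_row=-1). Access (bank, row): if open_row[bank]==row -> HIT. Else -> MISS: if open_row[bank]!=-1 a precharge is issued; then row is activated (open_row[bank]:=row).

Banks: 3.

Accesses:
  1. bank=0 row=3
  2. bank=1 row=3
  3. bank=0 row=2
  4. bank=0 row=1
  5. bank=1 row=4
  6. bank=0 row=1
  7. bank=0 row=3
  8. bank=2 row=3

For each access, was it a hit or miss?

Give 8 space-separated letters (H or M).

Answer: M M M M M H M M

Derivation:
Acc 1: bank0 row3 -> MISS (open row3); precharges=0
Acc 2: bank1 row3 -> MISS (open row3); precharges=0
Acc 3: bank0 row2 -> MISS (open row2); precharges=1
Acc 4: bank0 row1 -> MISS (open row1); precharges=2
Acc 5: bank1 row4 -> MISS (open row4); precharges=3
Acc 6: bank0 row1 -> HIT
Acc 7: bank0 row3 -> MISS (open row3); precharges=4
Acc 8: bank2 row3 -> MISS (open row3); precharges=4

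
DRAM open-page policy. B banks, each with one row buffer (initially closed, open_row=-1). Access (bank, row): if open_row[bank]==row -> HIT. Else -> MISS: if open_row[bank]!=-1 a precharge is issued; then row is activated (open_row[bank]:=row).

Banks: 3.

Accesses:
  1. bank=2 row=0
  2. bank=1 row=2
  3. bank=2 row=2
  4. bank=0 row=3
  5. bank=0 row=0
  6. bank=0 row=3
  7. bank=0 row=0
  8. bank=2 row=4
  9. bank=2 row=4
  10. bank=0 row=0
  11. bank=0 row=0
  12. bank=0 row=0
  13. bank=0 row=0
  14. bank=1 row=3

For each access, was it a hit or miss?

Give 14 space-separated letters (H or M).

Answer: M M M M M M M M H H H H H M

Derivation:
Acc 1: bank2 row0 -> MISS (open row0); precharges=0
Acc 2: bank1 row2 -> MISS (open row2); precharges=0
Acc 3: bank2 row2 -> MISS (open row2); precharges=1
Acc 4: bank0 row3 -> MISS (open row3); precharges=1
Acc 5: bank0 row0 -> MISS (open row0); precharges=2
Acc 6: bank0 row3 -> MISS (open row3); precharges=3
Acc 7: bank0 row0 -> MISS (open row0); precharges=4
Acc 8: bank2 row4 -> MISS (open row4); precharges=5
Acc 9: bank2 row4 -> HIT
Acc 10: bank0 row0 -> HIT
Acc 11: bank0 row0 -> HIT
Acc 12: bank0 row0 -> HIT
Acc 13: bank0 row0 -> HIT
Acc 14: bank1 row3 -> MISS (open row3); precharges=6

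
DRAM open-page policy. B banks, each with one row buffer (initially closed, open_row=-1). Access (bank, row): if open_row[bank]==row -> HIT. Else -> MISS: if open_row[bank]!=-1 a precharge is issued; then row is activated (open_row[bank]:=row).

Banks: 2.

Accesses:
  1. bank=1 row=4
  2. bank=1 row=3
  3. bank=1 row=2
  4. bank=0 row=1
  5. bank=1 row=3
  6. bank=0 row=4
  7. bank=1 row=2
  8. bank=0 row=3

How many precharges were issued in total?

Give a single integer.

Acc 1: bank1 row4 -> MISS (open row4); precharges=0
Acc 2: bank1 row3 -> MISS (open row3); precharges=1
Acc 3: bank1 row2 -> MISS (open row2); precharges=2
Acc 4: bank0 row1 -> MISS (open row1); precharges=2
Acc 5: bank1 row3 -> MISS (open row3); precharges=3
Acc 6: bank0 row4 -> MISS (open row4); precharges=4
Acc 7: bank1 row2 -> MISS (open row2); precharges=5
Acc 8: bank0 row3 -> MISS (open row3); precharges=6

Answer: 6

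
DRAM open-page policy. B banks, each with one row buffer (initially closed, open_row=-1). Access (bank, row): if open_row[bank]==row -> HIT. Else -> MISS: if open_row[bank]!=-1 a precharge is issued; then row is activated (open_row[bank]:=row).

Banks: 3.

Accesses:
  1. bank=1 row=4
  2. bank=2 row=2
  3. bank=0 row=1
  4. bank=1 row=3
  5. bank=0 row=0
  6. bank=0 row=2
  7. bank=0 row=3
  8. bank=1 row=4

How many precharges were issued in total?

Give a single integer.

Answer: 5

Derivation:
Acc 1: bank1 row4 -> MISS (open row4); precharges=0
Acc 2: bank2 row2 -> MISS (open row2); precharges=0
Acc 3: bank0 row1 -> MISS (open row1); precharges=0
Acc 4: bank1 row3 -> MISS (open row3); precharges=1
Acc 5: bank0 row0 -> MISS (open row0); precharges=2
Acc 6: bank0 row2 -> MISS (open row2); precharges=3
Acc 7: bank0 row3 -> MISS (open row3); precharges=4
Acc 8: bank1 row4 -> MISS (open row4); precharges=5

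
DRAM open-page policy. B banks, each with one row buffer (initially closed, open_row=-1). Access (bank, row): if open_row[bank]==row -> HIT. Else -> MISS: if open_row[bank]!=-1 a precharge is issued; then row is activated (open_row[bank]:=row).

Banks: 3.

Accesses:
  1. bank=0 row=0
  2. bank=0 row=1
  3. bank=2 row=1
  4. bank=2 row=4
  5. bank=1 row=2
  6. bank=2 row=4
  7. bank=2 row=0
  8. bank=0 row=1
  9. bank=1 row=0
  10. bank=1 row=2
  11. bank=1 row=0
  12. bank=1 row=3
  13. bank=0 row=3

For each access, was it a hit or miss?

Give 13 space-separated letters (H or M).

Answer: M M M M M H M H M M M M M

Derivation:
Acc 1: bank0 row0 -> MISS (open row0); precharges=0
Acc 2: bank0 row1 -> MISS (open row1); precharges=1
Acc 3: bank2 row1 -> MISS (open row1); precharges=1
Acc 4: bank2 row4 -> MISS (open row4); precharges=2
Acc 5: bank1 row2 -> MISS (open row2); precharges=2
Acc 6: bank2 row4 -> HIT
Acc 7: bank2 row0 -> MISS (open row0); precharges=3
Acc 8: bank0 row1 -> HIT
Acc 9: bank1 row0 -> MISS (open row0); precharges=4
Acc 10: bank1 row2 -> MISS (open row2); precharges=5
Acc 11: bank1 row0 -> MISS (open row0); precharges=6
Acc 12: bank1 row3 -> MISS (open row3); precharges=7
Acc 13: bank0 row3 -> MISS (open row3); precharges=8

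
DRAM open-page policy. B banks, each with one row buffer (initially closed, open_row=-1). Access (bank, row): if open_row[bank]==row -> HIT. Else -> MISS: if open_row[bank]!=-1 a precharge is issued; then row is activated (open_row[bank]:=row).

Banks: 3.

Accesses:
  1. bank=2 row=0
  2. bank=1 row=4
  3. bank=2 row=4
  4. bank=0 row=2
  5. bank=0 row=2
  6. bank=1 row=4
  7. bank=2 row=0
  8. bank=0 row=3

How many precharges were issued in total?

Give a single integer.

Answer: 3

Derivation:
Acc 1: bank2 row0 -> MISS (open row0); precharges=0
Acc 2: bank1 row4 -> MISS (open row4); precharges=0
Acc 3: bank2 row4 -> MISS (open row4); precharges=1
Acc 4: bank0 row2 -> MISS (open row2); precharges=1
Acc 5: bank0 row2 -> HIT
Acc 6: bank1 row4 -> HIT
Acc 7: bank2 row0 -> MISS (open row0); precharges=2
Acc 8: bank0 row3 -> MISS (open row3); precharges=3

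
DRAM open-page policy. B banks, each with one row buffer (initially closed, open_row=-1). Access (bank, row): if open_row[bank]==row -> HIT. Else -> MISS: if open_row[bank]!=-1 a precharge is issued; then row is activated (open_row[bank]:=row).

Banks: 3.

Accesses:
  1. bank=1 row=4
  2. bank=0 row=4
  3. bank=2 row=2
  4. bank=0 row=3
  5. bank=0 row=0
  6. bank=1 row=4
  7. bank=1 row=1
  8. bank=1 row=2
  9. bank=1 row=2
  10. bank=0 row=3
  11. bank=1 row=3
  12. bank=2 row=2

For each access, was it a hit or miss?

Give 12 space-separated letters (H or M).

Acc 1: bank1 row4 -> MISS (open row4); precharges=0
Acc 2: bank0 row4 -> MISS (open row4); precharges=0
Acc 3: bank2 row2 -> MISS (open row2); precharges=0
Acc 4: bank0 row3 -> MISS (open row3); precharges=1
Acc 5: bank0 row0 -> MISS (open row0); precharges=2
Acc 6: bank1 row4 -> HIT
Acc 7: bank1 row1 -> MISS (open row1); precharges=3
Acc 8: bank1 row2 -> MISS (open row2); precharges=4
Acc 9: bank1 row2 -> HIT
Acc 10: bank0 row3 -> MISS (open row3); precharges=5
Acc 11: bank1 row3 -> MISS (open row3); precharges=6
Acc 12: bank2 row2 -> HIT

Answer: M M M M M H M M H M M H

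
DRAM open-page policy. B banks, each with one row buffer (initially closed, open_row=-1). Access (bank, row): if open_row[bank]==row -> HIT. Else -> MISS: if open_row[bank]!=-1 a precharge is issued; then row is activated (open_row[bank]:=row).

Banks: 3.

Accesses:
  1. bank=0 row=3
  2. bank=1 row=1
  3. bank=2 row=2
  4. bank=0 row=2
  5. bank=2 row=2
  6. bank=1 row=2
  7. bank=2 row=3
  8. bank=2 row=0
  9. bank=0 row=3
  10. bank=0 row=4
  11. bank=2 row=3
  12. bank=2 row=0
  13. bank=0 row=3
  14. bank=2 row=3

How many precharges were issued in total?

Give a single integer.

Answer: 10

Derivation:
Acc 1: bank0 row3 -> MISS (open row3); precharges=0
Acc 2: bank1 row1 -> MISS (open row1); precharges=0
Acc 3: bank2 row2 -> MISS (open row2); precharges=0
Acc 4: bank0 row2 -> MISS (open row2); precharges=1
Acc 5: bank2 row2 -> HIT
Acc 6: bank1 row2 -> MISS (open row2); precharges=2
Acc 7: bank2 row3 -> MISS (open row3); precharges=3
Acc 8: bank2 row0 -> MISS (open row0); precharges=4
Acc 9: bank0 row3 -> MISS (open row3); precharges=5
Acc 10: bank0 row4 -> MISS (open row4); precharges=6
Acc 11: bank2 row3 -> MISS (open row3); precharges=7
Acc 12: bank2 row0 -> MISS (open row0); precharges=8
Acc 13: bank0 row3 -> MISS (open row3); precharges=9
Acc 14: bank2 row3 -> MISS (open row3); precharges=10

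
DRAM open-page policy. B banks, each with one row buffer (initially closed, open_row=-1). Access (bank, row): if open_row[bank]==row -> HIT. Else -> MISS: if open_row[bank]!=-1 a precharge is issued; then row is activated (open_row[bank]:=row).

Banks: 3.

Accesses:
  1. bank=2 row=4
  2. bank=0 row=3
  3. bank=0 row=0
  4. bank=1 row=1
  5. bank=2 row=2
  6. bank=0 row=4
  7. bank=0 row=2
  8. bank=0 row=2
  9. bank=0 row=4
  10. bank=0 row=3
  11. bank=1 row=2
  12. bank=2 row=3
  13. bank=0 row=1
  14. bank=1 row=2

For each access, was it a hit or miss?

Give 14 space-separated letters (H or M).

Acc 1: bank2 row4 -> MISS (open row4); precharges=0
Acc 2: bank0 row3 -> MISS (open row3); precharges=0
Acc 3: bank0 row0 -> MISS (open row0); precharges=1
Acc 4: bank1 row1 -> MISS (open row1); precharges=1
Acc 5: bank2 row2 -> MISS (open row2); precharges=2
Acc 6: bank0 row4 -> MISS (open row4); precharges=3
Acc 7: bank0 row2 -> MISS (open row2); precharges=4
Acc 8: bank0 row2 -> HIT
Acc 9: bank0 row4 -> MISS (open row4); precharges=5
Acc 10: bank0 row3 -> MISS (open row3); precharges=6
Acc 11: bank1 row2 -> MISS (open row2); precharges=7
Acc 12: bank2 row3 -> MISS (open row3); precharges=8
Acc 13: bank0 row1 -> MISS (open row1); precharges=9
Acc 14: bank1 row2 -> HIT

Answer: M M M M M M M H M M M M M H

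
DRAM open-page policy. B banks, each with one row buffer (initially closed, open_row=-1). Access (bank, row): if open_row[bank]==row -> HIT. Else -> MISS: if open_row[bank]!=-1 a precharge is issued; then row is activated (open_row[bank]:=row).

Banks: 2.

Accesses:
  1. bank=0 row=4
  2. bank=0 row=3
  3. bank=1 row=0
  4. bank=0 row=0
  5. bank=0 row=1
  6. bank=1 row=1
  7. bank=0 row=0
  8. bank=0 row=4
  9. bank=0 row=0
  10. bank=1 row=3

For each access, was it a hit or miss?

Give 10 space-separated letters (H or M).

Answer: M M M M M M M M M M

Derivation:
Acc 1: bank0 row4 -> MISS (open row4); precharges=0
Acc 2: bank0 row3 -> MISS (open row3); precharges=1
Acc 3: bank1 row0 -> MISS (open row0); precharges=1
Acc 4: bank0 row0 -> MISS (open row0); precharges=2
Acc 5: bank0 row1 -> MISS (open row1); precharges=3
Acc 6: bank1 row1 -> MISS (open row1); precharges=4
Acc 7: bank0 row0 -> MISS (open row0); precharges=5
Acc 8: bank0 row4 -> MISS (open row4); precharges=6
Acc 9: bank0 row0 -> MISS (open row0); precharges=7
Acc 10: bank1 row3 -> MISS (open row3); precharges=8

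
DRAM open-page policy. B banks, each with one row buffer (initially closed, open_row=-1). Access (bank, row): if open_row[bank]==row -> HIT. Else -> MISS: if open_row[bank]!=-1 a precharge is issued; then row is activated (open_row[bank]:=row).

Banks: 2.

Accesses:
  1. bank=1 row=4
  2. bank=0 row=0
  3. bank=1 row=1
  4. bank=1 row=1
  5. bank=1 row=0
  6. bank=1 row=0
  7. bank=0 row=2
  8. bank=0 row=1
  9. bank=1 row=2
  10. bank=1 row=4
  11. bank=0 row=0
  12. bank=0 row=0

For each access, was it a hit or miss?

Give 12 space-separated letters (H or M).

Acc 1: bank1 row4 -> MISS (open row4); precharges=0
Acc 2: bank0 row0 -> MISS (open row0); precharges=0
Acc 3: bank1 row1 -> MISS (open row1); precharges=1
Acc 4: bank1 row1 -> HIT
Acc 5: bank1 row0 -> MISS (open row0); precharges=2
Acc 6: bank1 row0 -> HIT
Acc 7: bank0 row2 -> MISS (open row2); precharges=3
Acc 8: bank0 row1 -> MISS (open row1); precharges=4
Acc 9: bank1 row2 -> MISS (open row2); precharges=5
Acc 10: bank1 row4 -> MISS (open row4); precharges=6
Acc 11: bank0 row0 -> MISS (open row0); precharges=7
Acc 12: bank0 row0 -> HIT

Answer: M M M H M H M M M M M H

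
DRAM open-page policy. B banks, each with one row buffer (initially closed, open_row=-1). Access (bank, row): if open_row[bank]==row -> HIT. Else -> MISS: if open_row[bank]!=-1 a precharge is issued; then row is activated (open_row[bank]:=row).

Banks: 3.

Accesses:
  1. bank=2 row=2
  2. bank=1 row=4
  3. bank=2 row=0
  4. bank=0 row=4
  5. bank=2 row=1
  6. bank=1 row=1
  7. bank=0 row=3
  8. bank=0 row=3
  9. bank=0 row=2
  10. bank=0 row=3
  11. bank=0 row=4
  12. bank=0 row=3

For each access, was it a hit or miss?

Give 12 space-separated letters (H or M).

Acc 1: bank2 row2 -> MISS (open row2); precharges=0
Acc 2: bank1 row4 -> MISS (open row4); precharges=0
Acc 3: bank2 row0 -> MISS (open row0); precharges=1
Acc 4: bank0 row4 -> MISS (open row4); precharges=1
Acc 5: bank2 row1 -> MISS (open row1); precharges=2
Acc 6: bank1 row1 -> MISS (open row1); precharges=3
Acc 7: bank0 row3 -> MISS (open row3); precharges=4
Acc 8: bank0 row3 -> HIT
Acc 9: bank0 row2 -> MISS (open row2); precharges=5
Acc 10: bank0 row3 -> MISS (open row3); precharges=6
Acc 11: bank0 row4 -> MISS (open row4); precharges=7
Acc 12: bank0 row3 -> MISS (open row3); precharges=8

Answer: M M M M M M M H M M M M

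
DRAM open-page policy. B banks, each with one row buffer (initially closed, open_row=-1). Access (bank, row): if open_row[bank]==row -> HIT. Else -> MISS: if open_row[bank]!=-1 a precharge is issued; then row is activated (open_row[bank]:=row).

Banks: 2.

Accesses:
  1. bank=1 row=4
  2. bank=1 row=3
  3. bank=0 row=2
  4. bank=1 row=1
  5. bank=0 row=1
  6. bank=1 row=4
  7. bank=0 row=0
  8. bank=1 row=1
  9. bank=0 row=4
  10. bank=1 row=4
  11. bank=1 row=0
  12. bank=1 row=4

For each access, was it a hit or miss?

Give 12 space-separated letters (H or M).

Acc 1: bank1 row4 -> MISS (open row4); precharges=0
Acc 2: bank1 row3 -> MISS (open row3); precharges=1
Acc 3: bank0 row2 -> MISS (open row2); precharges=1
Acc 4: bank1 row1 -> MISS (open row1); precharges=2
Acc 5: bank0 row1 -> MISS (open row1); precharges=3
Acc 6: bank1 row4 -> MISS (open row4); precharges=4
Acc 7: bank0 row0 -> MISS (open row0); precharges=5
Acc 8: bank1 row1 -> MISS (open row1); precharges=6
Acc 9: bank0 row4 -> MISS (open row4); precharges=7
Acc 10: bank1 row4 -> MISS (open row4); precharges=8
Acc 11: bank1 row0 -> MISS (open row0); precharges=9
Acc 12: bank1 row4 -> MISS (open row4); precharges=10

Answer: M M M M M M M M M M M M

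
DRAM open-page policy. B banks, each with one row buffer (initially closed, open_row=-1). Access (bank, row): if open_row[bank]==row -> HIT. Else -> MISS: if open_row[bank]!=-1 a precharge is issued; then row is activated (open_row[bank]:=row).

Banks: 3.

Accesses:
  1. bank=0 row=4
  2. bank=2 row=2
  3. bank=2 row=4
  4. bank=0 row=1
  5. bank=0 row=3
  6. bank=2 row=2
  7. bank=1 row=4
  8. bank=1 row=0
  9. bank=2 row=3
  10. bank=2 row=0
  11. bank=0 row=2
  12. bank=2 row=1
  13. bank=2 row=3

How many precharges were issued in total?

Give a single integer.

Acc 1: bank0 row4 -> MISS (open row4); precharges=0
Acc 2: bank2 row2 -> MISS (open row2); precharges=0
Acc 3: bank2 row4 -> MISS (open row4); precharges=1
Acc 4: bank0 row1 -> MISS (open row1); precharges=2
Acc 5: bank0 row3 -> MISS (open row3); precharges=3
Acc 6: bank2 row2 -> MISS (open row2); precharges=4
Acc 7: bank1 row4 -> MISS (open row4); precharges=4
Acc 8: bank1 row0 -> MISS (open row0); precharges=5
Acc 9: bank2 row3 -> MISS (open row3); precharges=6
Acc 10: bank2 row0 -> MISS (open row0); precharges=7
Acc 11: bank0 row2 -> MISS (open row2); precharges=8
Acc 12: bank2 row1 -> MISS (open row1); precharges=9
Acc 13: bank2 row3 -> MISS (open row3); precharges=10

Answer: 10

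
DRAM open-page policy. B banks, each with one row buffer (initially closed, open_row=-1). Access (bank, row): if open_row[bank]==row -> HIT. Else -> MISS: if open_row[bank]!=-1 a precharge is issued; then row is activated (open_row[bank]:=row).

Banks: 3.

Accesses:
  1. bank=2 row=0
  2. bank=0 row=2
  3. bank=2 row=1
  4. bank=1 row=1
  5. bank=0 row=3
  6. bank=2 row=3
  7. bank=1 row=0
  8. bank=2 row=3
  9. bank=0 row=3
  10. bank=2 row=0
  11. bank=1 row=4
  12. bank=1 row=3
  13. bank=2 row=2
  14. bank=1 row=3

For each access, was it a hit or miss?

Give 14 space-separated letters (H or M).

Acc 1: bank2 row0 -> MISS (open row0); precharges=0
Acc 2: bank0 row2 -> MISS (open row2); precharges=0
Acc 3: bank2 row1 -> MISS (open row1); precharges=1
Acc 4: bank1 row1 -> MISS (open row1); precharges=1
Acc 5: bank0 row3 -> MISS (open row3); precharges=2
Acc 6: bank2 row3 -> MISS (open row3); precharges=3
Acc 7: bank1 row0 -> MISS (open row0); precharges=4
Acc 8: bank2 row3 -> HIT
Acc 9: bank0 row3 -> HIT
Acc 10: bank2 row0 -> MISS (open row0); precharges=5
Acc 11: bank1 row4 -> MISS (open row4); precharges=6
Acc 12: bank1 row3 -> MISS (open row3); precharges=7
Acc 13: bank2 row2 -> MISS (open row2); precharges=8
Acc 14: bank1 row3 -> HIT

Answer: M M M M M M M H H M M M M H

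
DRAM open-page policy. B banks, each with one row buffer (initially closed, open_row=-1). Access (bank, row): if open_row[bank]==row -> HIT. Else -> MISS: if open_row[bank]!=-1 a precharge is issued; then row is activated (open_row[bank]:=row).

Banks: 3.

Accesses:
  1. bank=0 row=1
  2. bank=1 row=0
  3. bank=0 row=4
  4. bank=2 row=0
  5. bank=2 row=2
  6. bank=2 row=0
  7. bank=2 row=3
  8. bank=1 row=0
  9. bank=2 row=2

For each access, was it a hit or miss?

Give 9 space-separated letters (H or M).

Answer: M M M M M M M H M

Derivation:
Acc 1: bank0 row1 -> MISS (open row1); precharges=0
Acc 2: bank1 row0 -> MISS (open row0); precharges=0
Acc 3: bank0 row4 -> MISS (open row4); precharges=1
Acc 4: bank2 row0 -> MISS (open row0); precharges=1
Acc 5: bank2 row2 -> MISS (open row2); precharges=2
Acc 6: bank2 row0 -> MISS (open row0); precharges=3
Acc 7: bank2 row3 -> MISS (open row3); precharges=4
Acc 8: bank1 row0 -> HIT
Acc 9: bank2 row2 -> MISS (open row2); precharges=5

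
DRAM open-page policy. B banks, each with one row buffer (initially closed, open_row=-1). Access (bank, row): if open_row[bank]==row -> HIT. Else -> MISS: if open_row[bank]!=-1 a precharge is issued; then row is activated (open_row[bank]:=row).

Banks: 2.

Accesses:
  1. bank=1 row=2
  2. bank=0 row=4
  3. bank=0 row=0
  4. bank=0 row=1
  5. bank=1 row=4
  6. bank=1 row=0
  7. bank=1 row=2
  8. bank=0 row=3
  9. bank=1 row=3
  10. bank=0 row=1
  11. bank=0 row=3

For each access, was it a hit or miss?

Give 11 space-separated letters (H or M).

Acc 1: bank1 row2 -> MISS (open row2); precharges=0
Acc 2: bank0 row4 -> MISS (open row4); precharges=0
Acc 3: bank0 row0 -> MISS (open row0); precharges=1
Acc 4: bank0 row1 -> MISS (open row1); precharges=2
Acc 5: bank1 row4 -> MISS (open row4); precharges=3
Acc 6: bank1 row0 -> MISS (open row0); precharges=4
Acc 7: bank1 row2 -> MISS (open row2); precharges=5
Acc 8: bank0 row3 -> MISS (open row3); precharges=6
Acc 9: bank1 row3 -> MISS (open row3); precharges=7
Acc 10: bank0 row1 -> MISS (open row1); precharges=8
Acc 11: bank0 row3 -> MISS (open row3); precharges=9

Answer: M M M M M M M M M M M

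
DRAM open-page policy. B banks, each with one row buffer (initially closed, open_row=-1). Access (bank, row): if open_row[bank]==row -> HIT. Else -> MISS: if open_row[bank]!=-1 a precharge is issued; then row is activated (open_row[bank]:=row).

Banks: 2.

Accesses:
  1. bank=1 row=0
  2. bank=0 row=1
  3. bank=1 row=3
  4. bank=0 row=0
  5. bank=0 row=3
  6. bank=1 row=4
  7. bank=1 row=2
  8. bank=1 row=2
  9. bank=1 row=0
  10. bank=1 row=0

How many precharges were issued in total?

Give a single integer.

Answer: 6

Derivation:
Acc 1: bank1 row0 -> MISS (open row0); precharges=0
Acc 2: bank0 row1 -> MISS (open row1); precharges=0
Acc 3: bank1 row3 -> MISS (open row3); precharges=1
Acc 4: bank0 row0 -> MISS (open row0); precharges=2
Acc 5: bank0 row3 -> MISS (open row3); precharges=3
Acc 6: bank1 row4 -> MISS (open row4); precharges=4
Acc 7: bank1 row2 -> MISS (open row2); precharges=5
Acc 8: bank1 row2 -> HIT
Acc 9: bank1 row0 -> MISS (open row0); precharges=6
Acc 10: bank1 row0 -> HIT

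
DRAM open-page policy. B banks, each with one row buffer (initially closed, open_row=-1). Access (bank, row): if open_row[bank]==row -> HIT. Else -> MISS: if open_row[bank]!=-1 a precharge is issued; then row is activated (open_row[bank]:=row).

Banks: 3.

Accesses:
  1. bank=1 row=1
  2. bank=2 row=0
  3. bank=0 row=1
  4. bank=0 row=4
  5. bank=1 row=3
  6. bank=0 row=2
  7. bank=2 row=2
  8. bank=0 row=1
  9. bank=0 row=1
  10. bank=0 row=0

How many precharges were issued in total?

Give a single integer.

Answer: 6

Derivation:
Acc 1: bank1 row1 -> MISS (open row1); precharges=0
Acc 2: bank2 row0 -> MISS (open row0); precharges=0
Acc 3: bank0 row1 -> MISS (open row1); precharges=0
Acc 4: bank0 row4 -> MISS (open row4); precharges=1
Acc 5: bank1 row3 -> MISS (open row3); precharges=2
Acc 6: bank0 row2 -> MISS (open row2); precharges=3
Acc 7: bank2 row2 -> MISS (open row2); precharges=4
Acc 8: bank0 row1 -> MISS (open row1); precharges=5
Acc 9: bank0 row1 -> HIT
Acc 10: bank0 row0 -> MISS (open row0); precharges=6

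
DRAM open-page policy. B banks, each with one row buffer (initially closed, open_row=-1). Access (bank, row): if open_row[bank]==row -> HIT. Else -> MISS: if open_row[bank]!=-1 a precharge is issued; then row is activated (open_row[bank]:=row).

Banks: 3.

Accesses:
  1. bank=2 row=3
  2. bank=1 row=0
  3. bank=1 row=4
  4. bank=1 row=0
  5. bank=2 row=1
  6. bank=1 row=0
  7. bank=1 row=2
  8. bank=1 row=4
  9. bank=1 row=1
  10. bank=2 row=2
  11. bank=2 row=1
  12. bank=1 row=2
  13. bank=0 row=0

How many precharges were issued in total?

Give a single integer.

Answer: 9

Derivation:
Acc 1: bank2 row3 -> MISS (open row3); precharges=0
Acc 2: bank1 row0 -> MISS (open row0); precharges=0
Acc 3: bank1 row4 -> MISS (open row4); precharges=1
Acc 4: bank1 row0 -> MISS (open row0); precharges=2
Acc 5: bank2 row1 -> MISS (open row1); precharges=3
Acc 6: bank1 row0 -> HIT
Acc 7: bank1 row2 -> MISS (open row2); precharges=4
Acc 8: bank1 row4 -> MISS (open row4); precharges=5
Acc 9: bank1 row1 -> MISS (open row1); precharges=6
Acc 10: bank2 row2 -> MISS (open row2); precharges=7
Acc 11: bank2 row1 -> MISS (open row1); precharges=8
Acc 12: bank1 row2 -> MISS (open row2); precharges=9
Acc 13: bank0 row0 -> MISS (open row0); precharges=9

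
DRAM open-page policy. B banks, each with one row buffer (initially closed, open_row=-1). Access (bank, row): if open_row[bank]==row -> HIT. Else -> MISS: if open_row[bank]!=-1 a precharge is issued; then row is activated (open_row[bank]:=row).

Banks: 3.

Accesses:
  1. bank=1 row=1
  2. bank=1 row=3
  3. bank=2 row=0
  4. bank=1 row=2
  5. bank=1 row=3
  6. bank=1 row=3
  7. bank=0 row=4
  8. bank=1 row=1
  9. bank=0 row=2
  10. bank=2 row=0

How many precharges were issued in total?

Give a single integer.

Answer: 5

Derivation:
Acc 1: bank1 row1 -> MISS (open row1); precharges=0
Acc 2: bank1 row3 -> MISS (open row3); precharges=1
Acc 3: bank2 row0 -> MISS (open row0); precharges=1
Acc 4: bank1 row2 -> MISS (open row2); precharges=2
Acc 5: bank1 row3 -> MISS (open row3); precharges=3
Acc 6: bank1 row3 -> HIT
Acc 7: bank0 row4 -> MISS (open row4); precharges=3
Acc 8: bank1 row1 -> MISS (open row1); precharges=4
Acc 9: bank0 row2 -> MISS (open row2); precharges=5
Acc 10: bank2 row0 -> HIT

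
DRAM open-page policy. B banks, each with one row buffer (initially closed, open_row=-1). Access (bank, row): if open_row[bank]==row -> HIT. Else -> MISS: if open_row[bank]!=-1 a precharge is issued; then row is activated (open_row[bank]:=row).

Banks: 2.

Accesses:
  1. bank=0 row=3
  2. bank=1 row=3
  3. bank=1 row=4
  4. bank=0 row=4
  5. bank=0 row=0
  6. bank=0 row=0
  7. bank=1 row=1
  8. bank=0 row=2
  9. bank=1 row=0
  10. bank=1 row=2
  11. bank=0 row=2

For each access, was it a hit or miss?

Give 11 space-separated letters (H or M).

Acc 1: bank0 row3 -> MISS (open row3); precharges=0
Acc 2: bank1 row3 -> MISS (open row3); precharges=0
Acc 3: bank1 row4 -> MISS (open row4); precharges=1
Acc 4: bank0 row4 -> MISS (open row4); precharges=2
Acc 5: bank0 row0 -> MISS (open row0); precharges=3
Acc 6: bank0 row0 -> HIT
Acc 7: bank1 row1 -> MISS (open row1); precharges=4
Acc 8: bank0 row2 -> MISS (open row2); precharges=5
Acc 9: bank1 row0 -> MISS (open row0); precharges=6
Acc 10: bank1 row2 -> MISS (open row2); precharges=7
Acc 11: bank0 row2 -> HIT

Answer: M M M M M H M M M M H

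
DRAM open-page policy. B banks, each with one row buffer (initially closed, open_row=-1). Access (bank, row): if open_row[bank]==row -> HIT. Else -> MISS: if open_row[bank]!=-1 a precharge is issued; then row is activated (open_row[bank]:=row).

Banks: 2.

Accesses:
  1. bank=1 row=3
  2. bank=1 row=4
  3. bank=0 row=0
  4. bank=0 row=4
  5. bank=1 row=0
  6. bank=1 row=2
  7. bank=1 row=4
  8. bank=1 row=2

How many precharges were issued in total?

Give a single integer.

Answer: 6

Derivation:
Acc 1: bank1 row3 -> MISS (open row3); precharges=0
Acc 2: bank1 row4 -> MISS (open row4); precharges=1
Acc 3: bank0 row0 -> MISS (open row0); precharges=1
Acc 4: bank0 row4 -> MISS (open row4); precharges=2
Acc 5: bank1 row0 -> MISS (open row0); precharges=3
Acc 6: bank1 row2 -> MISS (open row2); precharges=4
Acc 7: bank1 row4 -> MISS (open row4); precharges=5
Acc 8: bank1 row2 -> MISS (open row2); precharges=6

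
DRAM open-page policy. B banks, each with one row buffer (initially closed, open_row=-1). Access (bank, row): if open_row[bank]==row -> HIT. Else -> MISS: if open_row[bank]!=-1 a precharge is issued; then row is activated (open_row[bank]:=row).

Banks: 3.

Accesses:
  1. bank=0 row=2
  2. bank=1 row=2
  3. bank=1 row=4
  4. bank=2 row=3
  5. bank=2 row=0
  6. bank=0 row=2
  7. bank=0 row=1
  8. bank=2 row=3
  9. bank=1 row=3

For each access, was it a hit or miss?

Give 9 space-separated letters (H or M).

Answer: M M M M M H M M M

Derivation:
Acc 1: bank0 row2 -> MISS (open row2); precharges=0
Acc 2: bank1 row2 -> MISS (open row2); precharges=0
Acc 3: bank1 row4 -> MISS (open row4); precharges=1
Acc 4: bank2 row3 -> MISS (open row3); precharges=1
Acc 5: bank2 row0 -> MISS (open row0); precharges=2
Acc 6: bank0 row2 -> HIT
Acc 7: bank0 row1 -> MISS (open row1); precharges=3
Acc 8: bank2 row3 -> MISS (open row3); precharges=4
Acc 9: bank1 row3 -> MISS (open row3); precharges=5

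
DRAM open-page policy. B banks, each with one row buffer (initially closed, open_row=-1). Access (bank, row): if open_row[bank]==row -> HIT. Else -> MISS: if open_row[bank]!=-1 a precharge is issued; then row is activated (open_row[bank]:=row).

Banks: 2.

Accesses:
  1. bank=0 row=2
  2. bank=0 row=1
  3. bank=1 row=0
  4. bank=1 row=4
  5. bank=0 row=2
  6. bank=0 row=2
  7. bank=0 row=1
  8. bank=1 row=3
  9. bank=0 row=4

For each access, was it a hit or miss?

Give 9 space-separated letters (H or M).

Acc 1: bank0 row2 -> MISS (open row2); precharges=0
Acc 2: bank0 row1 -> MISS (open row1); precharges=1
Acc 3: bank1 row0 -> MISS (open row0); precharges=1
Acc 4: bank1 row4 -> MISS (open row4); precharges=2
Acc 5: bank0 row2 -> MISS (open row2); precharges=3
Acc 6: bank0 row2 -> HIT
Acc 7: bank0 row1 -> MISS (open row1); precharges=4
Acc 8: bank1 row3 -> MISS (open row3); precharges=5
Acc 9: bank0 row4 -> MISS (open row4); precharges=6

Answer: M M M M M H M M M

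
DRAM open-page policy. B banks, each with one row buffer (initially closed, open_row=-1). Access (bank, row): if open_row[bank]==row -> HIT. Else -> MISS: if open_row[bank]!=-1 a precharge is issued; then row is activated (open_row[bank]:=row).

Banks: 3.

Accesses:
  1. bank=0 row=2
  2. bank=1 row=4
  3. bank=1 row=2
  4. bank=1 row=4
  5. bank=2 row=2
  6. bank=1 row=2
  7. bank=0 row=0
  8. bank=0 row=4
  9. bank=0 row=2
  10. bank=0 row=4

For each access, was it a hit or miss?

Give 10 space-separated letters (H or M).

Answer: M M M M M M M M M M

Derivation:
Acc 1: bank0 row2 -> MISS (open row2); precharges=0
Acc 2: bank1 row4 -> MISS (open row4); precharges=0
Acc 3: bank1 row2 -> MISS (open row2); precharges=1
Acc 4: bank1 row4 -> MISS (open row4); precharges=2
Acc 5: bank2 row2 -> MISS (open row2); precharges=2
Acc 6: bank1 row2 -> MISS (open row2); precharges=3
Acc 7: bank0 row0 -> MISS (open row0); precharges=4
Acc 8: bank0 row4 -> MISS (open row4); precharges=5
Acc 9: bank0 row2 -> MISS (open row2); precharges=6
Acc 10: bank0 row4 -> MISS (open row4); precharges=7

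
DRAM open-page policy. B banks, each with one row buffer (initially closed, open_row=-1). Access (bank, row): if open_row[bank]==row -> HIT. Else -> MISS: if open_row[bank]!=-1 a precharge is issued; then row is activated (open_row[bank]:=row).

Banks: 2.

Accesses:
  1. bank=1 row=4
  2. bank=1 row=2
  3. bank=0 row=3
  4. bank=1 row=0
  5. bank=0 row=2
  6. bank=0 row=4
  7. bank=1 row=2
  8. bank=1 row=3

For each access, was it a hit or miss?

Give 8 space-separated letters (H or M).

Acc 1: bank1 row4 -> MISS (open row4); precharges=0
Acc 2: bank1 row2 -> MISS (open row2); precharges=1
Acc 3: bank0 row3 -> MISS (open row3); precharges=1
Acc 4: bank1 row0 -> MISS (open row0); precharges=2
Acc 5: bank0 row2 -> MISS (open row2); precharges=3
Acc 6: bank0 row4 -> MISS (open row4); precharges=4
Acc 7: bank1 row2 -> MISS (open row2); precharges=5
Acc 8: bank1 row3 -> MISS (open row3); precharges=6

Answer: M M M M M M M M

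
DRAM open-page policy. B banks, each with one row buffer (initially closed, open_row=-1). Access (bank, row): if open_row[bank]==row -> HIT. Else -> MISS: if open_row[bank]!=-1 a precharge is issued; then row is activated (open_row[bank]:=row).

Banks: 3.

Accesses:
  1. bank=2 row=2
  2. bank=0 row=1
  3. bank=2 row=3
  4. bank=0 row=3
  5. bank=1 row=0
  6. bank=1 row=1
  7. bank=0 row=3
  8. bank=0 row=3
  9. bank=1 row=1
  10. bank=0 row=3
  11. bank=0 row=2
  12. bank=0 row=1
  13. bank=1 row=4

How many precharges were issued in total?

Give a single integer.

Answer: 6

Derivation:
Acc 1: bank2 row2 -> MISS (open row2); precharges=0
Acc 2: bank0 row1 -> MISS (open row1); precharges=0
Acc 3: bank2 row3 -> MISS (open row3); precharges=1
Acc 4: bank0 row3 -> MISS (open row3); precharges=2
Acc 5: bank1 row0 -> MISS (open row0); precharges=2
Acc 6: bank1 row1 -> MISS (open row1); precharges=3
Acc 7: bank0 row3 -> HIT
Acc 8: bank0 row3 -> HIT
Acc 9: bank1 row1 -> HIT
Acc 10: bank0 row3 -> HIT
Acc 11: bank0 row2 -> MISS (open row2); precharges=4
Acc 12: bank0 row1 -> MISS (open row1); precharges=5
Acc 13: bank1 row4 -> MISS (open row4); precharges=6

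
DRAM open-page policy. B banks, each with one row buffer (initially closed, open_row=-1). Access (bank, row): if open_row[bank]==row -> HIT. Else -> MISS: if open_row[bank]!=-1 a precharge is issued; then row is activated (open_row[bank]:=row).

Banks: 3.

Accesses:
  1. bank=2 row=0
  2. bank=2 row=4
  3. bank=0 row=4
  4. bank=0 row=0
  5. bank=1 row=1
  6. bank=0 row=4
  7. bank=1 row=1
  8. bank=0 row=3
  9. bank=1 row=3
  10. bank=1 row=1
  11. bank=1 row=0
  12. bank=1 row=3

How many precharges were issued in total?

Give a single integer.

Acc 1: bank2 row0 -> MISS (open row0); precharges=0
Acc 2: bank2 row4 -> MISS (open row4); precharges=1
Acc 3: bank0 row4 -> MISS (open row4); precharges=1
Acc 4: bank0 row0 -> MISS (open row0); precharges=2
Acc 5: bank1 row1 -> MISS (open row1); precharges=2
Acc 6: bank0 row4 -> MISS (open row4); precharges=3
Acc 7: bank1 row1 -> HIT
Acc 8: bank0 row3 -> MISS (open row3); precharges=4
Acc 9: bank1 row3 -> MISS (open row3); precharges=5
Acc 10: bank1 row1 -> MISS (open row1); precharges=6
Acc 11: bank1 row0 -> MISS (open row0); precharges=7
Acc 12: bank1 row3 -> MISS (open row3); precharges=8

Answer: 8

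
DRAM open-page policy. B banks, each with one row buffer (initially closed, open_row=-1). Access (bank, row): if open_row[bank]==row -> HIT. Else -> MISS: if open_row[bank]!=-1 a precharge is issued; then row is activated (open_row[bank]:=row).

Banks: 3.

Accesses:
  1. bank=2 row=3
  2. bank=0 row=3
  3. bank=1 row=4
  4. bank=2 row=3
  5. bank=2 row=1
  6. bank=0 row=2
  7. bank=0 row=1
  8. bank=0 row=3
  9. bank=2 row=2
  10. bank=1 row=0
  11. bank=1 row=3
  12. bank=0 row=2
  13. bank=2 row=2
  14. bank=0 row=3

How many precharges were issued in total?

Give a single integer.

Acc 1: bank2 row3 -> MISS (open row3); precharges=0
Acc 2: bank0 row3 -> MISS (open row3); precharges=0
Acc 3: bank1 row4 -> MISS (open row4); precharges=0
Acc 4: bank2 row3 -> HIT
Acc 5: bank2 row1 -> MISS (open row1); precharges=1
Acc 6: bank0 row2 -> MISS (open row2); precharges=2
Acc 7: bank0 row1 -> MISS (open row1); precharges=3
Acc 8: bank0 row3 -> MISS (open row3); precharges=4
Acc 9: bank2 row2 -> MISS (open row2); precharges=5
Acc 10: bank1 row0 -> MISS (open row0); precharges=6
Acc 11: bank1 row3 -> MISS (open row3); precharges=7
Acc 12: bank0 row2 -> MISS (open row2); precharges=8
Acc 13: bank2 row2 -> HIT
Acc 14: bank0 row3 -> MISS (open row3); precharges=9

Answer: 9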